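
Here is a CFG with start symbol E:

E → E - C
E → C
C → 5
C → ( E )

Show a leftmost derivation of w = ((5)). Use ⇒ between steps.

E ⇒ C   [E → C]
C ⇒ (E)   [C → ( E )]
(E) ⇒ (C)   [E → C]
(C) ⇒ ((E))   [C → ( E )]
((E)) ⇒ ((C))   [E → C]
((C)) ⇒ ((5))   [C → 5]

E ⇒ C ⇒ (E) ⇒ (C) ⇒ ((E)) ⇒ ((C)) ⇒ ((5))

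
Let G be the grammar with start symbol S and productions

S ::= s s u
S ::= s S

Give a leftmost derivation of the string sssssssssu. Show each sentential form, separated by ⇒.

S ⇒ sS ⇒ ssS ⇒ sssS ⇒ ssssS ⇒ sssssS ⇒ ssssssS ⇒ sssssssS ⇒ sssssssssu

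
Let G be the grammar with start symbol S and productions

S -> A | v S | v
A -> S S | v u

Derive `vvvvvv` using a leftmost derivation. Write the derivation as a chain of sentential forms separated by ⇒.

S ⇒ vS ⇒ vvS ⇒ vvvS ⇒ vvvvS ⇒ vvvvvS ⇒ vvvvvv

S ⇒ vS   [S -> v S]
vS ⇒ vvS   [S -> v S]
vvS ⇒ vvvS   [S -> v S]
vvvS ⇒ vvvvS   [S -> v S]
vvvvS ⇒ vvvvvS   [S -> v S]
vvvvvS ⇒ vvvvvv   [S -> v]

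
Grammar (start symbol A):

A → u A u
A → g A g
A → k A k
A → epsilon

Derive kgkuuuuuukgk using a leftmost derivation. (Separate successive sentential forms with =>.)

A => kAk   [A → k A k]
kAk => kgAgk   [A → g A g]
kgAgk => kgkAkgk   [A → k A k]
kgkAkgk => kgkuAukgk   [A → u A u]
kgkuAukgk => kgkuuAuukgk   [A → u A u]
kgkuuAuukgk => kgkuuuAuuukgk   [A → u A u]
kgkuuuAuuukgk => kgkuuuuuukgk   [A → epsilon]

A=>kAk=>kgAgk=>kgkAkgk=>kgkuAukgk=>kgkuuAuukgk=>kgkuuuAuuukgk=>kgkuuuuuukgk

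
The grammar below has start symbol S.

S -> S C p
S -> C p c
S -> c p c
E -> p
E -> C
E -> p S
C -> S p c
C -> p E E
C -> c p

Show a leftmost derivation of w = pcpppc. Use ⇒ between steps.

S ⇒ Cpc   [S -> C p c]
Cpc ⇒ pEEpc   [C -> p E E]
pEEpc ⇒ pCEpc   [E -> C]
pCEpc ⇒ pcpEpc   [C -> c p]
pcpEpc ⇒ pcpppc   [E -> p]

S ⇒ Cpc ⇒ pEEpc ⇒ pCEpc ⇒ pcpEpc ⇒ pcpppc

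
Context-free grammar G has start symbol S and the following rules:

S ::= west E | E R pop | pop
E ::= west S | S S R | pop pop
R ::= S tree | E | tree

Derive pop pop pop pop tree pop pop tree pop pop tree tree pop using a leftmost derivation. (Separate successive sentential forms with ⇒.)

S ⇒ E R pop   [S ::= E R pop]
E R pop ⇒ S S R R pop   [E ::= S S R]
S S R R pop ⇒ E R pop S R R pop   [S ::= E R pop]
E R pop S R R pop ⇒ pop pop R pop S R R pop   [E ::= pop pop]
pop pop R pop S R R pop ⇒ pop pop E pop S R R pop   [R ::= E]
pop pop E pop S R R pop ⇒ pop pop S S R pop S R R pop   [E ::= S S R]
pop pop S S R pop S R R pop ⇒ pop pop E R pop S R pop S R R pop   [S ::= E R pop]
pop pop E R pop S R pop S R R pop ⇒ pop pop pop pop R pop S R pop S R R pop   [E ::= pop pop]
pop pop pop pop R pop S R pop S R R pop ⇒ pop pop pop pop tree pop S R pop S R R pop   [R ::= tree]
pop pop pop pop tree pop S R pop S R R pop ⇒ pop pop pop pop tree pop pop R pop S R R pop   [S ::= pop]
pop pop pop pop tree pop pop R pop S R R pop ⇒ pop pop pop pop tree pop pop tree pop S R R pop   [R ::= tree]
pop pop pop pop tree pop pop tree pop S R R pop ⇒ pop pop pop pop tree pop pop tree pop pop R R pop   [S ::= pop]
pop pop pop pop tree pop pop tree pop pop R R pop ⇒ pop pop pop pop tree pop pop tree pop pop tree R pop   [R ::= tree]
pop pop pop pop tree pop pop tree pop pop tree R pop ⇒ pop pop pop pop tree pop pop tree pop pop tree tree pop   [R ::= tree]

S ⇒ E R pop ⇒ S S R R pop ⇒ E R pop S R R pop ⇒ pop pop R pop S R R pop ⇒ pop pop E pop S R R pop ⇒ pop pop S S R pop S R R pop ⇒ pop pop E R pop S R pop S R R pop ⇒ pop pop pop pop R pop S R pop S R R pop ⇒ pop pop pop pop tree pop S R pop S R R pop ⇒ pop pop pop pop tree pop pop R pop S R R pop ⇒ pop pop pop pop tree pop pop tree pop S R R pop ⇒ pop pop pop pop tree pop pop tree pop pop R R pop ⇒ pop pop pop pop tree pop pop tree pop pop tree R pop ⇒ pop pop pop pop tree pop pop tree pop pop tree tree pop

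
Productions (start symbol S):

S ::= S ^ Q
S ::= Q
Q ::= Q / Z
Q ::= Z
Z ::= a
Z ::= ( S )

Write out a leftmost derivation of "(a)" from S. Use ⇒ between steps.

S ⇒ Q ⇒ Z ⇒ (S) ⇒ (Q) ⇒ (Z) ⇒ (a)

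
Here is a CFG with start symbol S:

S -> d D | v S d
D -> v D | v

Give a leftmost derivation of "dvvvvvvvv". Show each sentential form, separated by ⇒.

S ⇒ dD   [S -> d D]
dD ⇒ dvD   [D -> v D]
dvD ⇒ dvvD   [D -> v D]
dvvD ⇒ dvvvD   [D -> v D]
dvvvD ⇒ dvvvvD   [D -> v D]
dvvvvD ⇒ dvvvvvD   [D -> v D]
dvvvvvD ⇒ dvvvvvvD   [D -> v D]
dvvvvvvD ⇒ dvvvvvvvD   [D -> v D]
dvvvvvvvD ⇒ dvvvvvvvv   [D -> v]

S ⇒ dD ⇒ dvD ⇒ dvvD ⇒ dvvvD ⇒ dvvvvD ⇒ dvvvvvD ⇒ dvvvvvvD ⇒ dvvvvvvvD ⇒ dvvvvvvvv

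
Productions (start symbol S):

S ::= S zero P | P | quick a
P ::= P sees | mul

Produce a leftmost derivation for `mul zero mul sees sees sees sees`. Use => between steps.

S => S zero P => P zero P => mul zero P => mul zero P sees => mul zero P sees sees => mul zero P sees sees sees => mul zero P sees sees sees sees => mul zero mul sees sees sees sees

S => S zero P   [S ::= S zero P]
S zero P => P zero P   [S ::= P]
P zero P => mul zero P   [P ::= mul]
mul zero P => mul zero P sees   [P ::= P sees]
mul zero P sees => mul zero P sees sees   [P ::= P sees]
mul zero P sees sees => mul zero P sees sees sees   [P ::= P sees]
mul zero P sees sees sees => mul zero P sees sees sees sees   [P ::= P sees]
mul zero P sees sees sees sees => mul zero mul sees sees sees sees   [P ::= mul]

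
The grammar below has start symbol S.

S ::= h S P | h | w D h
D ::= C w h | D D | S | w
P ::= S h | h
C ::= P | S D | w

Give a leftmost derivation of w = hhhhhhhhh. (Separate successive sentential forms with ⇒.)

S ⇒ hSP   [S ::= h S P]
hSP ⇒ hhSPP   [S ::= h S P]
hhSPP ⇒ hhhSPPP   [S ::= h S P]
hhhSPPP ⇒ hhhhSPPPP   [S ::= h S P]
hhhhSPPPP ⇒ hhhhhPPPP   [S ::= h]
hhhhhPPPP ⇒ hhhhhhPPP   [P ::= h]
hhhhhhPPP ⇒ hhhhhhhPP   [P ::= h]
hhhhhhhPP ⇒ hhhhhhhhP   [P ::= h]
hhhhhhhhP ⇒ hhhhhhhhh   [P ::= h]

S⇒hSP⇒hhSPP⇒hhhSPPP⇒hhhhSPPPP⇒hhhhhPPPP⇒hhhhhhPPP⇒hhhhhhhPP⇒hhhhhhhhP⇒hhhhhhhhh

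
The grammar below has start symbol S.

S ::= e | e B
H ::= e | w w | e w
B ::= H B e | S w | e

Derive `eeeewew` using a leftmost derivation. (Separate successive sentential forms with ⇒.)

S⇒eB⇒eSw⇒eeBw⇒eeHBew⇒eeeBew⇒eeeSwew⇒eeeewew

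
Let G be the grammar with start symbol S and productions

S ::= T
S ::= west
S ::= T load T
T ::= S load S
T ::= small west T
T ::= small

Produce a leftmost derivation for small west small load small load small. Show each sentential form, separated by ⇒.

S ⇒ T load T ⇒ small west T load T ⇒ small west small load T ⇒ small west small load S load S ⇒ small west small load T load S ⇒ small west small load small load S ⇒ small west small load small load T ⇒ small west small load small load small

S ⇒ T load T   [S ::= T load T]
T load T ⇒ small west T load T   [T ::= small west T]
small west T load T ⇒ small west small load T   [T ::= small]
small west small load T ⇒ small west small load S load S   [T ::= S load S]
small west small load S load S ⇒ small west small load T load S   [S ::= T]
small west small load T load S ⇒ small west small load small load S   [T ::= small]
small west small load small load S ⇒ small west small load small load T   [S ::= T]
small west small load small load T ⇒ small west small load small load small   [T ::= small]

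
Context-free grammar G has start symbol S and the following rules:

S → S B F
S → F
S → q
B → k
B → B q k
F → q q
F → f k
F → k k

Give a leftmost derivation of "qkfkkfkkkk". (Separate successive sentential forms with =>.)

S => SBF   [S → S B F]
SBF => SBFBF   [S → S B F]
SBFBF => SBFBFBF   [S → S B F]
SBFBFBF => qBFBFBF   [S → q]
qBFBFBF => qkFBFBF   [B → k]
qkFBFBF => qkfkBFBF   [F → f k]
qkfkBFBF => qkfkkFBF   [B → k]
qkfkkFBF => qkfkkfkBF   [F → f k]
qkfkkfkBF => qkfkkfkkF   [B → k]
qkfkkfkkF => qkfkkfkkkk   [F → k k]

S => SBF => SBFBF => SBFBFBF => qBFBFBF => qkFBFBF => qkfkBFBF => qkfkkFBF => qkfkkfkBF => qkfkkfkkF => qkfkkfkkkk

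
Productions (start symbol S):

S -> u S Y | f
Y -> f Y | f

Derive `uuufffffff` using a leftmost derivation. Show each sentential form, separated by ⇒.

S⇒uSY⇒uuSYY⇒uuuSYYY⇒uuufYYY⇒uuuffYYY⇒uuufffYY⇒uuuffffYY⇒uuufffffY⇒uuuffffffY⇒uuufffffff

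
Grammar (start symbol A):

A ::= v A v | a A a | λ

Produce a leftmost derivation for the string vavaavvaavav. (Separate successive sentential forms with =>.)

A => vAv => vaAav => vavAvav => vavaAavav => vavaaAaavav => vavaavAvaavav => vavaavvaavav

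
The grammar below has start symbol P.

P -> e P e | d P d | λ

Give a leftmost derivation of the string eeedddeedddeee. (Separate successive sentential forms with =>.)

P => ePe => eePee => eeePeee => eeedPdeee => eeeddPddeee => eeedddPdddeee => eeedddePedddeee => eeedddeedddeee

P => ePe   [P -> e P e]
ePe => eePee   [P -> e P e]
eePee => eeePeee   [P -> e P e]
eeePeee => eeedPdeee   [P -> d P d]
eeedPdeee => eeeddPddeee   [P -> d P d]
eeeddPddeee => eeedddPdddeee   [P -> d P d]
eeedddPdddeee => eeedddePedddeee   [P -> e P e]
eeedddePedddeee => eeedddeedddeee   [P -> λ]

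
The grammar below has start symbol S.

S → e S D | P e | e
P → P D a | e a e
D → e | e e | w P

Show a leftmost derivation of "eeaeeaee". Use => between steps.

S => eSD   [S → e S D]
eSD => ePeD   [S → P e]
ePeD => ePDaeD   [P → P D a]
ePDaeD => eeaeDaeD   [P → e a e]
eeaeDaeD => eeaeeaeD   [D → e]
eeaeeaeD => eeaeeaee   [D → e]

S => eSD => ePeD => ePDaeD => eeaeDaeD => eeaeeaeD => eeaeeaee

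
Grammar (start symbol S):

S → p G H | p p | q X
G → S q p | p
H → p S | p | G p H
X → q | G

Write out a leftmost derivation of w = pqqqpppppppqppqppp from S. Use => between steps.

S => pGH => pSqpH => pqXqpH => pqqqpH => pqqqpGpH => pqqqpSqppH => pqqqppGHqppH => pqqqppSqpHqppH => pqqqpppGHqpHqppH => pqqqppppHqpHqppH => pqqqpppppSqpHqppH => pqqqpppppppqpHqppH => pqqqpppppppqppqppH => pqqqpppppppqppqppp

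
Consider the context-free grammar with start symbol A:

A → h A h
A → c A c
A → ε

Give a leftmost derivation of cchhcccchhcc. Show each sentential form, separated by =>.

A => cAc => ccAcc => cchAhcc => cchhAhhcc => cchhcAchhcc => cchhccAcchhcc => cchhcccchhcc

A => cAc   [A → c A c]
cAc => ccAcc   [A → c A c]
ccAcc => cchAhcc   [A → h A h]
cchAhcc => cchhAhhcc   [A → h A h]
cchhAhhcc => cchhcAchhcc   [A → c A c]
cchhcAchhcc => cchhccAcchhcc   [A → c A c]
cchhccAcchhcc => cchhcccchhcc   [A → ε]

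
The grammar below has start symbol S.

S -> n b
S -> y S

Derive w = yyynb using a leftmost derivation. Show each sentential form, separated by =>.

S=>yS=>yyS=>yyyS=>yyynb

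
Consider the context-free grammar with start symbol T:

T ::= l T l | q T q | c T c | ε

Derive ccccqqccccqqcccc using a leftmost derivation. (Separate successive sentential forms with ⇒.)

T ⇒ cTc   [T ::= c T c]
cTc ⇒ ccTcc   [T ::= c T c]
ccTcc ⇒ cccTccc   [T ::= c T c]
cccTccc ⇒ ccccTcccc   [T ::= c T c]
ccccTcccc ⇒ ccccqTqcccc   [T ::= q T q]
ccccqTqcccc ⇒ ccccqqTqqcccc   [T ::= q T q]
ccccqqTqqcccc ⇒ ccccqqcTcqqcccc   [T ::= c T c]
ccccqqcTcqqcccc ⇒ ccccqqccTccqqcccc   [T ::= c T c]
ccccqqccTccqqcccc ⇒ ccccqqccccqqcccc   [T ::= ε]

T ⇒ cTc ⇒ ccTcc ⇒ cccTccc ⇒ ccccTcccc ⇒ ccccqTqcccc ⇒ ccccqqTqqcccc ⇒ ccccqqcTcqqcccc ⇒ ccccqqccTccqqcccc ⇒ ccccqqccccqqcccc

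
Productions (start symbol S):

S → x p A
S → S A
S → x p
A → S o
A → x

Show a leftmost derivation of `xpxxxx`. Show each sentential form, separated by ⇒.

S⇒SA⇒SAA⇒SAAA⇒SAAAA⇒xpAAAA⇒xpxAAA⇒xpxxAA⇒xpxxxA⇒xpxxxx

S ⇒ SA   [S → S A]
SA ⇒ SAA   [S → S A]
SAA ⇒ SAAA   [S → S A]
SAAA ⇒ SAAAA   [S → S A]
SAAAA ⇒ xpAAAA   [S → x p]
xpAAAA ⇒ xpxAAA   [A → x]
xpxAAA ⇒ xpxxAA   [A → x]
xpxxAA ⇒ xpxxxA   [A → x]
xpxxxA ⇒ xpxxxx   [A → x]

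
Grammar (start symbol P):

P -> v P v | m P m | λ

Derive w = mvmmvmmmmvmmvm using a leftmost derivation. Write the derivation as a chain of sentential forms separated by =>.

P=>mPm=>mvPvm=>mvmPmvm=>mvmmPmmvm=>mvmmvPvmmvm=>mvmmvmPmvmmvm=>mvmmvmmPmmvmmvm=>mvmmvmmmmvmmvm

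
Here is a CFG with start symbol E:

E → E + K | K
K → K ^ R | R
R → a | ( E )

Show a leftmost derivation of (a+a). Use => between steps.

E => K   [E → K]
K => R   [K → R]
R => (E)   [R → ( E )]
(E) => (E+K)   [E → E + K]
(E+K) => (K+K)   [E → K]
(K+K) => (R+K)   [K → R]
(R+K) => (a+K)   [R → a]
(a+K) => (a+R)   [K → R]
(a+R) => (a+a)   [R → a]

E=>K=>R=>(E)=>(E+K)=>(K+K)=>(R+K)=>(a+K)=>(a+R)=>(a+a)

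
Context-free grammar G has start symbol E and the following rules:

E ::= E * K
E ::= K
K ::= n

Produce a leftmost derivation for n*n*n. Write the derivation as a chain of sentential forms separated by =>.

E => E*K   [E ::= E * K]
E*K => E*K*K   [E ::= E * K]
E*K*K => K*K*K   [E ::= K]
K*K*K => n*K*K   [K ::= n]
n*K*K => n*n*K   [K ::= n]
n*n*K => n*n*n   [K ::= n]

E => E*K => E*K*K => K*K*K => n*K*K => n*n*K => n*n*n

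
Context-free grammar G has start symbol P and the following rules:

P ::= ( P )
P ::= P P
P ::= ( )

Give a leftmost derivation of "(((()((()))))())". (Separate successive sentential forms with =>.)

P => (P)   [P ::= ( P )]
(P) => (PP)   [P ::= P P]
(PP) => ((P)P)   [P ::= ( P )]
((P)P) => (((P))P)   [P ::= ( P )]
(((P))P) => (((PP))P)   [P ::= P P]
(((PP))P) => (((()P))P)   [P ::= ( )]
(((()P))P) => (((()(P)))P)   [P ::= ( P )]
(((()(P)))P) => (((()((P))))P)   [P ::= ( P )]
(((()((P))))P) => (((()((()))))P)   [P ::= ( )]
(((()((()))))P) => (((()((()))))())   [P ::= ( )]

P => (P) => (PP) => ((P)P) => (((P))P) => (((PP))P) => (((()P))P) => (((()(P)))P) => (((()((P))))P) => (((()((()))))P) => (((()((()))))())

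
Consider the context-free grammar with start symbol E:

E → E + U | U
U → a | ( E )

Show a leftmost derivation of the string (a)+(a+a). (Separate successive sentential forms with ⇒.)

E⇒E+U⇒U+U⇒(E)+U⇒(U)+U⇒(a)+U⇒(a)+(E)⇒(a)+(E+U)⇒(a)+(U+U)⇒(a)+(a+U)⇒(a)+(a+a)

E ⇒ E+U   [E → E + U]
E+U ⇒ U+U   [E → U]
U+U ⇒ (E)+U   [U → ( E )]
(E)+U ⇒ (U)+U   [E → U]
(U)+U ⇒ (a)+U   [U → a]
(a)+U ⇒ (a)+(E)   [U → ( E )]
(a)+(E) ⇒ (a)+(E+U)   [E → E + U]
(a)+(E+U) ⇒ (a)+(U+U)   [E → U]
(a)+(U+U) ⇒ (a)+(a+U)   [U → a]
(a)+(a+U) ⇒ (a)+(a+a)   [U → a]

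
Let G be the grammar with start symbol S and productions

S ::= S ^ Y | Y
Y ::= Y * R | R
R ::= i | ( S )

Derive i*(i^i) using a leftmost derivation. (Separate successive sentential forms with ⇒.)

S ⇒ Y ⇒ Y*R ⇒ R*R ⇒ i*R ⇒ i*(S) ⇒ i*(S^Y) ⇒ i*(Y^Y) ⇒ i*(R^Y) ⇒ i*(i^Y) ⇒ i*(i^R) ⇒ i*(i^i)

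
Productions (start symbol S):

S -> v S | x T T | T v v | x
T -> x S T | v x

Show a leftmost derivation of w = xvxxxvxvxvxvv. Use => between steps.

S=>Tvv=>xSTvv=>xvSTvv=>xvxTTTvv=>xvxxSTTTvv=>xvxxxTTTvv=>xvxxxvxTTvv=>xvxxxvxvxTvv=>xvxxxvxvxvxvv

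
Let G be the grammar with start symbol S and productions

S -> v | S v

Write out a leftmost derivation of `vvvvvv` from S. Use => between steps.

S => Sv => Svv => Svvv => Svvvv => Svvvvv => vvvvvv

S => Sv   [S -> S v]
Sv => Svv   [S -> S v]
Svv => Svvv   [S -> S v]
Svvv => Svvvv   [S -> S v]
Svvvv => Svvvvv   [S -> S v]
Svvvvv => vvvvvv   [S -> v]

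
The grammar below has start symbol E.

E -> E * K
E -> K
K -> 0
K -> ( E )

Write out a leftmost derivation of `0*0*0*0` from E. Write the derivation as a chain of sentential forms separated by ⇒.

E ⇒ E*K ⇒ E*K*K ⇒ E*K*K*K ⇒ K*K*K*K ⇒ 0*K*K*K ⇒ 0*0*K*K ⇒ 0*0*0*K ⇒ 0*0*0*0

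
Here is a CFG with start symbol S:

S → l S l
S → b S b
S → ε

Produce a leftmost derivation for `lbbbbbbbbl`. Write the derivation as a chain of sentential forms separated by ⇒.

S ⇒ lSl   [S → l S l]
lSl ⇒ lbSbl   [S → b S b]
lbSbl ⇒ lbbSbbl   [S → b S b]
lbbSbbl ⇒ lbbbSbbbl   [S → b S b]
lbbbSbbbl ⇒ lbbbbSbbbbl   [S → b S b]
lbbbbSbbbbl ⇒ lbbbbbbbbl   [S → ε]

S⇒lSl⇒lbSbl⇒lbbSbbl⇒lbbbSbbbl⇒lbbbbSbbbbl⇒lbbbbbbbbl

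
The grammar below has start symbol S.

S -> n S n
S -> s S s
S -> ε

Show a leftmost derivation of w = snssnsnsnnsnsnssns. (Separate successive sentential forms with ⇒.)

S ⇒ sSs   [S -> s S s]
sSs ⇒ snSns   [S -> n S n]
snSns ⇒ snsSsns   [S -> s S s]
snsSsns ⇒ snssSssns   [S -> s S s]
snssSssns ⇒ snssnSnssns   [S -> n S n]
snssnSnssns ⇒ snssnsSsnssns   [S -> s S s]
snssnsSsnssns ⇒ snssnsnSnsnssns   [S -> n S n]
snssnsnSnsnssns ⇒ snssnsnsSsnsnssns   [S -> s S s]
snssnsnsSsnsnssns ⇒ snssnsnsnSnsnsnssns   [S -> n S n]
snssnsnsnSnsnsnssns ⇒ snssnsnsnnsnsnssns   [S -> ε]

S ⇒ sSs ⇒ snSns ⇒ snsSsns ⇒ snssSssns ⇒ snssnSnssns ⇒ snssnsSsnssns ⇒ snssnsnSnsnssns ⇒ snssnsnsSsnsnssns ⇒ snssnsnsnSnsnsnssns ⇒ snssnsnsnnsnsnssns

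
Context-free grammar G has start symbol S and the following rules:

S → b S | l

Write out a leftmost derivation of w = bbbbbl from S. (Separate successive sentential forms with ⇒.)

S ⇒ bS   [S → b S]
bS ⇒ bbS   [S → b S]
bbS ⇒ bbbS   [S → b S]
bbbS ⇒ bbbbS   [S → b S]
bbbbS ⇒ bbbbbS   [S → b S]
bbbbbS ⇒ bbbbbl   [S → l]

S ⇒ bS ⇒ bbS ⇒ bbbS ⇒ bbbbS ⇒ bbbbbS ⇒ bbbbbl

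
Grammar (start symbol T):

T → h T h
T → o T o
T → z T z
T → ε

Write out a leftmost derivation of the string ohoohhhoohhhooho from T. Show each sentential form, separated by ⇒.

T⇒oTo⇒ohTho⇒ohoToho⇒ohooTooho⇒ohoohThooho⇒ohoohhThhooho⇒ohoohhhThhhooho⇒ohoohhhoTohhhooho⇒ohoohhhoohhhooho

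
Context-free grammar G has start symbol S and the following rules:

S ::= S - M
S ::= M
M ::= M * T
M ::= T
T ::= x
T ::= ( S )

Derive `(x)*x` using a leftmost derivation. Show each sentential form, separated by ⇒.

S ⇒ M   [S ::= M]
M ⇒ M*T   [M ::= M * T]
M*T ⇒ T*T   [M ::= T]
T*T ⇒ (S)*T   [T ::= ( S )]
(S)*T ⇒ (M)*T   [S ::= M]
(M)*T ⇒ (T)*T   [M ::= T]
(T)*T ⇒ (x)*T   [T ::= x]
(x)*T ⇒ (x)*x   [T ::= x]

S ⇒ M ⇒ M*T ⇒ T*T ⇒ (S)*T ⇒ (M)*T ⇒ (T)*T ⇒ (x)*T ⇒ (x)*x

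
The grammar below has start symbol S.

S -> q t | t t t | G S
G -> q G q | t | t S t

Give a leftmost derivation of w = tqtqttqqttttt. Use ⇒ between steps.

S ⇒ GS ⇒ tStS ⇒ tGStS ⇒ tqGqStS ⇒ tqtStqStS ⇒ tqtqttqStS ⇒ tqtqttqqttS ⇒ tqtqttqqttttt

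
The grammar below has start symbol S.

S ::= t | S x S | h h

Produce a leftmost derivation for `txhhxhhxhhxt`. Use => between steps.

S=>SxS=>SxSxS=>txSxS=>txSxSxS=>txSxSxSxS=>txhhxSxSxS=>txhhxhhxSxS=>txhhxhhxhhxS=>txhhxhhxhhxt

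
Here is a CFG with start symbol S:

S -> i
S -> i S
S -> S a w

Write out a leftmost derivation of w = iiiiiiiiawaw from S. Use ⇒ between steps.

S ⇒ iS ⇒ iiS ⇒ iiiS ⇒ iiiiS ⇒ iiiiiS ⇒ iiiiiiS ⇒ iiiiiiSaw ⇒ iiiiiiSawaw ⇒ iiiiiiiSawaw ⇒ iiiiiiiiawaw

S ⇒ iS   [S -> i S]
iS ⇒ iiS   [S -> i S]
iiS ⇒ iiiS   [S -> i S]
iiiS ⇒ iiiiS   [S -> i S]
iiiiS ⇒ iiiiiS   [S -> i S]
iiiiiS ⇒ iiiiiiS   [S -> i S]
iiiiiiS ⇒ iiiiiiSaw   [S -> S a w]
iiiiiiSaw ⇒ iiiiiiSawaw   [S -> S a w]
iiiiiiSawaw ⇒ iiiiiiiSawaw   [S -> i S]
iiiiiiiSawaw ⇒ iiiiiiiiawaw   [S -> i]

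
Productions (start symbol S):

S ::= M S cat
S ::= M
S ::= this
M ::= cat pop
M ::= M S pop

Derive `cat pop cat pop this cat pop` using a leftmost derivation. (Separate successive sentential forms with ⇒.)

S ⇒ M ⇒ M S pop ⇒ cat pop S pop ⇒ cat pop M S cat pop ⇒ cat pop cat pop S cat pop ⇒ cat pop cat pop this cat pop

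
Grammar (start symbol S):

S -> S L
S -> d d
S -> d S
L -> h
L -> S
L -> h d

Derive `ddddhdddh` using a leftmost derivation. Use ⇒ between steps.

S ⇒ dS ⇒ dSL ⇒ dSLL ⇒ dSLLL ⇒ ddSLLL ⇒ ddddLLL ⇒ ddddhdLL ⇒ ddddhdSL ⇒ ddddhdddL ⇒ ddddhdddh

S ⇒ dS   [S -> d S]
dS ⇒ dSL   [S -> S L]
dSL ⇒ dSLL   [S -> S L]
dSLL ⇒ dSLLL   [S -> S L]
dSLLL ⇒ ddSLLL   [S -> d S]
ddSLLL ⇒ ddddLLL   [S -> d d]
ddddLLL ⇒ ddddhdLL   [L -> h d]
ddddhdLL ⇒ ddddhdSL   [L -> S]
ddddhdSL ⇒ ddddhdddL   [S -> d d]
ddddhdddL ⇒ ddddhdddh   [L -> h]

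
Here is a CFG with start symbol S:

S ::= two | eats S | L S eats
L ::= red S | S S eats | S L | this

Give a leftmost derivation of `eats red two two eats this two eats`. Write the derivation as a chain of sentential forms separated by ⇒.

S ⇒ L S eats ⇒ S L S eats ⇒ eats S L S eats ⇒ eats L S eats L S eats ⇒ eats red S S eats L S eats ⇒ eats red two S eats L S eats ⇒ eats red two two eats L S eats ⇒ eats red two two eats this S eats ⇒ eats red two two eats this two eats

S ⇒ L S eats   [S ::= L S eats]
L S eats ⇒ S L S eats   [L ::= S L]
S L S eats ⇒ eats S L S eats   [S ::= eats S]
eats S L S eats ⇒ eats L S eats L S eats   [S ::= L S eats]
eats L S eats L S eats ⇒ eats red S S eats L S eats   [L ::= red S]
eats red S S eats L S eats ⇒ eats red two S eats L S eats   [S ::= two]
eats red two S eats L S eats ⇒ eats red two two eats L S eats   [S ::= two]
eats red two two eats L S eats ⇒ eats red two two eats this S eats   [L ::= this]
eats red two two eats this S eats ⇒ eats red two two eats this two eats   [S ::= two]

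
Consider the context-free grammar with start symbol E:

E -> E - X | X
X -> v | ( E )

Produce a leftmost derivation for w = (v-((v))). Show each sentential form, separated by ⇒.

E ⇒ X ⇒ (E) ⇒ (E-X) ⇒ (X-X) ⇒ (v-X) ⇒ (v-(E)) ⇒ (v-(X)) ⇒ (v-((E))) ⇒ (v-((X))) ⇒ (v-((v)))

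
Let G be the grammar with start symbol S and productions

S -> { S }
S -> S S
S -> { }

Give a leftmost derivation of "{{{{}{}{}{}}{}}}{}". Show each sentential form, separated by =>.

S => SS => {S}S => {{S}}S => {{SS}}S => {{{S}S}}S => {{{SS}S}}S => {{{SSS}S}}S => {{{SSSS}S}}S => {{{{}SSS}S}}S => {{{{}{}SS}S}}S => {{{{}{}{}S}S}}S => {{{{}{}{}{}}S}}S => {{{{}{}{}{}}{}}}S => {{{{}{}{}{}}{}}}{}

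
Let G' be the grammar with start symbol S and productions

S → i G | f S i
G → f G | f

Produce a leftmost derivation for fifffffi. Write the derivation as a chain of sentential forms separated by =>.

S=>fSi=>fiGi=>fifGi=>fiffGi=>fifffGi=>fiffffGi=>fifffffi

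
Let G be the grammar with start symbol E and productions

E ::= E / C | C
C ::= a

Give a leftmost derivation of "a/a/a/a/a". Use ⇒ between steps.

E ⇒ E/C ⇒ E/C/C ⇒ E/C/C/C ⇒ E/C/C/C/C ⇒ C/C/C/C/C ⇒ a/C/C/C/C ⇒ a/a/C/C/C ⇒ a/a/a/C/C ⇒ a/a/a/a/C ⇒ a/a/a/a/a

E ⇒ E/C   [E ::= E / C]
E/C ⇒ E/C/C   [E ::= E / C]
E/C/C ⇒ E/C/C/C   [E ::= E / C]
E/C/C/C ⇒ E/C/C/C/C   [E ::= E / C]
E/C/C/C/C ⇒ C/C/C/C/C   [E ::= C]
C/C/C/C/C ⇒ a/C/C/C/C   [C ::= a]
a/C/C/C/C ⇒ a/a/C/C/C   [C ::= a]
a/a/C/C/C ⇒ a/a/a/C/C   [C ::= a]
a/a/a/C/C ⇒ a/a/a/a/C   [C ::= a]
a/a/a/a/C ⇒ a/a/a/a/a   [C ::= a]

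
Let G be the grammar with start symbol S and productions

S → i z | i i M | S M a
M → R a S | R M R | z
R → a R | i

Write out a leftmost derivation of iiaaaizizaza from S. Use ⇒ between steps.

S ⇒ SMa   [S → S M a]
SMa ⇒ SMaMa   [S → S M a]
SMaMa ⇒ iiMMaMa   [S → i i M]
iiMMaMa ⇒ iiRMRMaMa   [M → R M R]
iiRMRMaMa ⇒ iiaRMRMaMa   [R → a R]
iiaRMRMaMa ⇒ iiaaRMRMaMa   [R → a R]
iiaaRMRMaMa ⇒ iiaaaRMRMaMa   [R → a R]
iiaaaRMRMaMa ⇒ iiaaaiMRMaMa   [R → i]
iiaaaiMRMaMa ⇒ iiaaaizRMaMa   [M → z]
iiaaaizRMaMa ⇒ iiaaaiziMaMa   [R → i]
iiaaaiziMaMa ⇒ iiaaaizizaMa   [M → z]
iiaaaizizaMa ⇒ iiaaaizizaza   [M → z]

S ⇒ SMa ⇒ SMaMa ⇒ iiMMaMa ⇒ iiRMRMaMa ⇒ iiaRMRMaMa ⇒ iiaaRMRMaMa ⇒ iiaaaRMRMaMa ⇒ iiaaaiMRMaMa ⇒ iiaaaizRMaMa ⇒ iiaaaiziMaMa ⇒ iiaaaizizaMa ⇒ iiaaaizizaza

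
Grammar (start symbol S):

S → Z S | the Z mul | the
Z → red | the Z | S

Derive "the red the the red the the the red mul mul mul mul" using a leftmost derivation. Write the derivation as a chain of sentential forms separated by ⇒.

S ⇒ the Z mul ⇒ the S mul ⇒ the Z S mul ⇒ the red S mul ⇒ the red Z S mul ⇒ the red the Z S mul ⇒ the red the the Z S mul ⇒ the red the the red S mul ⇒ the red the the red the Z mul mul ⇒ the red the the red the S mul mul ⇒ the red the the red the the Z mul mul mul ⇒ the red the the red the the S mul mul mul ⇒ the red the the red the the the Z mul mul mul mul ⇒ the red the the red the the the red mul mul mul mul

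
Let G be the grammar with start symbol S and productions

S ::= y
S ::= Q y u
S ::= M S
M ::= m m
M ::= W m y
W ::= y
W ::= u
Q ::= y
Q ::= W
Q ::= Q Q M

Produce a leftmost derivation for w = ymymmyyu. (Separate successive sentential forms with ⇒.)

S ⇒ MS ⇒ WmyS ⇒ ymyS ⇒ ymyMS ⇒ ymymmS ⇒ ymymmQyu ⇒ ymymmWyu ⇒ ymymmyyu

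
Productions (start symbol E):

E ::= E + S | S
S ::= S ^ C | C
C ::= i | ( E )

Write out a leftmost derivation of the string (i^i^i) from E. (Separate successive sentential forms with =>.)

E => S   [E ::= S]
S => C   [S ::= C]
C => (E)   [C ::= ( E )]
(E) => (S)   [E ::= S]
(S) => (S^C)   [S ::= S ^ C]
(S^C) => (S^C^C)   [S ::= S ^ C]
(S^C^C) => (C^C^C)   [S ::= C]
(C^C^C) => (i^C^C)   [C ::= i]
(i^C^C) => (i^i^C)   [C ::= i]
(i^i^C) => (i^i^i)   [C ::= i]

E => S => C => (E) => (S) => (S^C) => (S^C^C) => (C^C^C) => (i^C^C) => (i^i^C) => (i^i^i)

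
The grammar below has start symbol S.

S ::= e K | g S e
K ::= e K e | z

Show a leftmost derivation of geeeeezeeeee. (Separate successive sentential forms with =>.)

S => gSe   [S ::= g S e]
gSe => geKe   [S ::= e K]
geKe => geeKee   [K ::= e K e]
geeKee => geeeKeee   [K ::= e K e]
geeeKeee => geeeeKeeee   [K ::= e K e]
geeeeKeeee => geeeeeKeeeee   [K ::= e K e]
geeeeeKeeeee => geeeeezeeeee   [K ::= z]

S => gSe => geKe => geeKee => geeeKeee => geeeeKeeee => geeeeeKeeeee => geeeeezeeeee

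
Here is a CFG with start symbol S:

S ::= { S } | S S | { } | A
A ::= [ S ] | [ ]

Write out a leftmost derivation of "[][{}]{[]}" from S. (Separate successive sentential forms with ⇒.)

S ⇒ SS ⇒ AS ⇒ []S ⇒ []SS ⇒ []AS ⇒ [][S]S ⇒ [][{}]S ⇒ [][{}]{S} ⇒ [][{}]{A} ⇒ [][{}]{[]}

S ⇒ SS   [S ::= S S]
SS ⇒ AS   [S ::= A]
AS ⇒ []S   [A ::= [ ]]
[]S ⇒ []SS   [S ::= S S]
[]SS ⇒ []AS   [S ::= A]
[]AS ⇒ [][S]S   [A ::= [ S ]]
[][S]S ⇒ [][{}]S   [S ::= { }]
[][{}]S ⇒ [][{}]{S}   [S ::= { S }]
[][{}]{S} ⇒ [][{}]{A}   [S ::= A]
[][{}]{A} ⇒ [][{}]{[]}   [A ::= [ ]]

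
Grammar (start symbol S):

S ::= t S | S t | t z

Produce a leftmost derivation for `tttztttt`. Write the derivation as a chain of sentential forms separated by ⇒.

S ⇒ St   [S ::= S t]
St ⇒ Stt   [S ::= S t]
Stt ⇒ tStt   [S ::= t S]
tStt ⇒ tSttt   [S ::= S t]
tSttt ⇒ tStttt   [S ::= S t]
tStttt ⇒ ttStttt   [S ::= t S]
ttStttt ⇒ tttztttt   [S ::= t z]

S ⇒ St ⇒ Stt ⇒ tStt ⇒ tSttt ⇒ tStttt ⇒ ttStttt ⇒ tttztttt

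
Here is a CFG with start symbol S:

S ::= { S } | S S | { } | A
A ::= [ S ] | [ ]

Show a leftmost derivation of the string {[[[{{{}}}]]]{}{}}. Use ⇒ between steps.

S⇒{S}⇒{SS}⇒{SSS}⇒{ASS}⇒{[S]SS}⇒{[A]SS}⇒{[[S]]SS}⇒{[[A]]SS}⇒{[[[S]]]SS}⇒{[[[{S}]]]SS}⇒{[[[{{S}}]]]SS}⇒{[[[{{{}}}]]]SS}⇒{[[[{{{}}}]]]{}S}⇒{[[[{{{}}}]]]{}{}}

S ⇒ {S}   [S ::= { S }]
{S} ⇒ {SS}   [S ::= S S]
{SS} ⇒ {SSS}   [S ::= S S]
{SSS} ⇒ {ASS}   [S ::= A]
{ASS} ⇒ {[S]SS}   [A ::= [ S ]]
{[S]SS} ⇒ {[A]SS}   [S ::= A]
{[A]SS} ⇒ {[[S]]SS}   [A ::= [ S ]]
{[[S]]SS} ⇒ {[[A]]SS}   [S ::= A]
{[[A]]SS} ⇒ {[[[S]]]SS}   [A ::= [ S ]]
{[[[S]]]SS} ⇒ {[[[{S}]]]SS}   [S ::= { S }]
{[[[{S}]]]SS} ⇒ {[[[{{S}}]]]SS}   [S ::= { S }]
{[[[{{S}}]]]SS} ⇒ {[[[{{{}}}]]]SS}   [S ::= { }]
{[[[{{{}}}]]]SS} ⇒ {[[[{{{}}}]]]{}S}   [S ::= { }]
{[[[{{{}}}]]]{}S} ⇒ {[[[{{{}}}]]]{}{}}   [S ::= { }]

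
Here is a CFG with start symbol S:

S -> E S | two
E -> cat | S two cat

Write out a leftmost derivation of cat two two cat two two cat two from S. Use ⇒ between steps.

S ⇒ E S   [S -> E S]
E S ⇒ S two cat S   [E -> S two cat]
S two cat S ⇒ E S two cat S   [S -> E S]
E S two cat S ⇒ S two cat S two cat S   [E -> S two cat]
S two cat S two cat S ⇒ E S two cat S two cat S   [S -> E S]
E S two cat S two cat S ⇒ cat S two cat S two cat S   [E -> cat]
cat S two cat S two cat S ⇒ cat two two cat S two cat S   [S -> two]
cat two two cat S two cat S ⇒ cat two two cat two two cat S   [S -> two]
cat two two cat two two cat S ⇒ cat two two cat two two cat two   [S -> two]

S ⇒ E S ⇒ S two cat S ⇒ E S two cat S ⇒ S two cat S two cat S ⇒ E S two cat S two cat S ⇒ cat S two cat S two cat S ⇒ cat two two cat S two cat S ⇒ cat two two cat two two cat S ⇒ cat two two cat two two cat two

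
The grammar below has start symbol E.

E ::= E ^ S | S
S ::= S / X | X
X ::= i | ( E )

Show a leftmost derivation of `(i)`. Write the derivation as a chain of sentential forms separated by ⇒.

E ⇒ S   [E ::= S]
S ⇒ X   [S ::= X]
X ⇒ (E)   [X ::= ( E )]
(E) ⇒ (S)   [E ::= S]
(S) ⇒ (X)   [S ::= X]
(X) ⇒ (i)   [X ::= i]

E ⇒ S ⇒ X ⇒ (E) ⇒ (S) ⇒ (X) ⇒ (i)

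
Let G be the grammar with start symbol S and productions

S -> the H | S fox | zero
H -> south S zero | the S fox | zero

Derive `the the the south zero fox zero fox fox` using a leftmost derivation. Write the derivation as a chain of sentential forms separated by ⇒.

S ⇒ S fox ⇒ the H fox ⇒ the the S fox fox ⇒ the the the H fox fox ⇒ the the the south S zero fox fox ⇒ the the the south S fox zero fox fox ⇒ the the the south zero fox zero fox fox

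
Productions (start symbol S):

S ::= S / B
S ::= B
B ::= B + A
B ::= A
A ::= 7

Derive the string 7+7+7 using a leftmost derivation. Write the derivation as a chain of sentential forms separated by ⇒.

S ⇒ B ⇒ B+A ⇒ B+A+A ⇒ A+A+A ⇒ 7+A+A ⇒ 7+7+A ⇒ 7+7+7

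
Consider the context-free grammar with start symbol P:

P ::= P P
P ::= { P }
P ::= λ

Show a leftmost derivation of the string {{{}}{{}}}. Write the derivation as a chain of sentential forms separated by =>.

P => {P} => {PP} => {PPP} => {{P}PP} => {{{P}}PP} => {{{}}PP} => {{{}}P} => {{{}}{P}} => {{{}}{{P}}} => {{{}}{{}}}

P => {P}   [P ::= { P }]
{P} => {PP}   [P ::= P P]
{PP} => {PPP}   [P ::= P P]
{PPP} => {{P}PP}   [P ::= { P }]
{{P}PP} => {{{P}}PP}   [P ::= { P }]
{{{P}}PP} => {{{}}PP}   [P ::= λ]
{{{}}PP} => {{{}}P}   [P ::= λ]
{{{}}P} => {{{}}{P}}   [P ::= { P }]
{{{}}{P}} => {{{}}{{P}}}   [P ::= { P }]
{{{}}{{P}}} => {{{}}{{}}}   [P ::= λ]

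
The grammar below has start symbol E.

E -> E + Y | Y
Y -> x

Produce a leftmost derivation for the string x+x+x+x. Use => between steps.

E=>E+Y=>E+Y+Y=>E+Y+Y+Y=>Y+Y+Y+Y=>x+Y+Y+Y=>x+x+Y+Y=>x+x+x+Y=>x+x+x+x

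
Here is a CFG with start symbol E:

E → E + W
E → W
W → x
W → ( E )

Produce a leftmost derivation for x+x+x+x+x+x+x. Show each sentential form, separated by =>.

E => E+W   [E → E + W]
E+W => E+W+W   [E → E + W]
E+W+W => E+W+W+W   [E → E + W]
E+W+W+W => E+W+W+W+W   [E → E + W]
E+W+W+W+W => E+W+W+W+W+W   [E → E + W]
E+W+W+W+W+W => E+W+W+W+W+W+W   [E → E + W]
E+W+W+W+W+W+W => W+W+W+W+W+W+W   [E → W]
W+W+W+W+W+W+W => x+W+W+W+W+W+W   [W → x]
x+W+W+W+W+W+W => x+x+W+W+W+W+W   [W → x]
x+x+W+W+W+W+W => x+x+x+W+W+W+W   [W → x]
x+x+x+W+W+W+W => x+x+x+x+W+W+W   [W → x]
x+x+x+x+W+W+W => x+x+x+x+x+W+W   [W → x]
x+x+x+x+x+W+W => x+x+x+x+x+x+W   [W → x]
x+x+x+x+x+x+W => x+x+x+x+x+x+x   [W → x]

E => E+W => E+W+W => E+W+W+W => E+W+W+W+W => E+W+W+W+W+W => E+W+W+W+W+W+W => W+W+W+W+W+W+W => x+W+W+W+W+W+W => x+x+W+W+W+W+W => x+x+x+W+W+W+W => x+x+x+x+W+W+W => x+x+x+x+x+W+W => x+x+x+x+x+x+W => x+x+x+x+x+x+x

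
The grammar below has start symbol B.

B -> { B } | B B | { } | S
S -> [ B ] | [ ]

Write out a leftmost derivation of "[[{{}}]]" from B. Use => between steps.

B=>S=>[B]=>[S]=>[[B]]=>[[{B}]]=>[[{{}}]]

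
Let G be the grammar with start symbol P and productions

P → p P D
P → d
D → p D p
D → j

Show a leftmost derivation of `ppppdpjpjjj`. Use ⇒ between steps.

P⇒pPD⇒ppPDD⇒pppPDDD⇒ppppPDDDD⇒ppppdDDDD⇒ppppdpDpDDD⇒ppppdpjpDDD⇒ppppdpjpjDD⇒ppppdpjpjjD⇒ppppdpjpjjj

P ⇒ pPD   [P → p P D]
pPD ⇒ ppPDD   [P → p P D]
ppPDD ⇒ pppPDDD   [P → p P D]
pppPDDD ⇒ ppppPDDDD   [P → p P D]
ppppPDDDD ⇒ ppppdDDDD   [P → d]
ppppdDDDD ⇒ ppppdpDpDDD   [D → p D p]
ppppdpDpDDD ⇒ ppppdpjpDDD   [D → j]
ppppdpjpDDD ⇒ ppppdpjpjDD   [D → j]
ppppdpjpjDD ⇒ ppppdpjpjjD   [D → j]
ppppdpjpjjD ⇒ ppppdpjpjjj   [D → j]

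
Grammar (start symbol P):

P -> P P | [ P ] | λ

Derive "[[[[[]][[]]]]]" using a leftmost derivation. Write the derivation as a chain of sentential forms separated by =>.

P=>[P]=>[PP]=>[[P]P]=>[[[P]]P]=>[[[PP]]P]=>[[[[P]P]]P]=>[[[[[P]]P]]P]=>[[[[[]]P]]P]=>[[[[[]][P]]]P]=>[[[[[]][[P]]]]P]=>[[[[[]][[]]]]P]=>[[[[[]][[]]]]]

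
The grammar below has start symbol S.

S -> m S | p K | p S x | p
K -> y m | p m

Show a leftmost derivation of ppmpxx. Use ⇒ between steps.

S ⇒ pSx   [S -> p S x]
pSx ⇒ ppSxx   [S -> p S x]
ppSxx ⇒ ppmSxx   [S -> m S]
ppmSxx ⇒ ppmpxx   [S -> p]

S ⇒ pSx ⇒ ppSxx ⇒ ppmSxx ⇒ ppmpxx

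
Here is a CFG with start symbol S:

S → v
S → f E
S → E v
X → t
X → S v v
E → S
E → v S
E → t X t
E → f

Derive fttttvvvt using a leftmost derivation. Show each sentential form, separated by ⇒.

S ⇒ fE ⇒ ftXt ⇒ ftSvvt ⇒ ftEvvvt ⇒ fttXtvvvt ⇒ fttttvvvt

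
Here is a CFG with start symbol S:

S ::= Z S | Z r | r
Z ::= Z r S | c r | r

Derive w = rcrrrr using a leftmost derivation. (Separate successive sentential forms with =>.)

S => ZS => rS => rZS => rZrSS => rcrrSS => rcrrrS => rcrrrr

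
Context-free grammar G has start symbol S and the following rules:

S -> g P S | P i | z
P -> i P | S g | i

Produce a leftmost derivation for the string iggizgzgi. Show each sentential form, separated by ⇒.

S ⇒ Pi ⇒ iPi ⇒ iSgi ⇒ igPSgi ⇒ igSgSgi ⇒ iggPSgSgi ⇒ iggiSgSgi ⇒ iggizgSgi ⇒ iggizgzgi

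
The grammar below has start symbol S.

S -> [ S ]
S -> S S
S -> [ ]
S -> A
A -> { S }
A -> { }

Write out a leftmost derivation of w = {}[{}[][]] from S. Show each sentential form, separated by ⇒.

S ⇒ SS ⇒ AS ⇒ {}S ⇒ {}[S] ⇒ {}[SS] ⇒ {}[SSS] ⇒ {}[ASS] ⇒ {}[{}SS] ⇒ {}[{}[]S] ⇒ {}[{}[][]]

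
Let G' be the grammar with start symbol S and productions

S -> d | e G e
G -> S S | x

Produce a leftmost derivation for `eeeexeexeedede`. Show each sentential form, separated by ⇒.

S⇒eGe⇒eSSe⇒eeGeSe⇒eeSSeSe⇒eeeGeSeSe⇒eeeSSeSeSe⇒eeeeGeSeSeSe⇒eeeexeSeSeSe⇒eeeexeeGeeSeSe⇒eeeexeexeeSeSe⇒eeeexeexeedeSe⇒eeeexeexeedede

S ⇒ eGe   [S -> e G e]
eGe ⇒ eSSe   [G -> S S]
eSSe ⇒ eeGeSe   [S -> e G e]
eeGeSe ⇒ eeSSeSe   [G -> S S]
eeSSeSe ⇒ eeeGeSeSe   [S -> e G e]
eeeGeSeSe ⇒ eeeSSeSeSe   [G -> S S]
eeeSSeSeSe ⇒ eeeeGeSeSeSe   [S -> e G e]
eeeeGeSeSeSe ⇒ eeeexeSeSeSe   [G -> x]
eeeexeSeSeSe ⇒ eeeexeeGeeSeSe   [S -> e G e]
eeeexeeGeeSeSe ⇒ eeeexeexeeSeSe   [G -> x]
eeeexeexeeSeSe ⇒ eeeexeexeedeSe   [S -> d]
eeeexeexeedeSe ⇒ eeeexeexeedede   [S -> d]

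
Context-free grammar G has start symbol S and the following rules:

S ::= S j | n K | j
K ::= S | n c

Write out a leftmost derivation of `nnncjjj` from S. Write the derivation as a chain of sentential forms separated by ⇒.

S ⇒ Sj   [S ::= S j]
Sj ⇒ Sjj   [S ::= S j]
Sjj ⇒ Sjjj   [S ::= S j]
Sjjj ⇒ nKjjj   [S ::= n K]
nKjjj ⇒ nSjjj   [K ::= S]
nSjjj ⇒ nnKjjj   [S ::= n K]
nnKjjj ⇒ nnncjjj   [K ::= n c]

S ⇒ Sj ⇒ Sjj ⇒ Sjjj ⇒ nKjjj ⇒ nSjjj ⇒ nnKjjj ⇒ nnncjjj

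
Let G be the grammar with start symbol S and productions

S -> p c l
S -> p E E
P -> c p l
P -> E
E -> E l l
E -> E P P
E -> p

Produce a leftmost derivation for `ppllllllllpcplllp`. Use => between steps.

S => pEE => pEllE => pEPPllE => pEllPPllE => pEllllPPllE => pEllllllPPllE => pEllllllllPPllE => ppllllllllPPllE => ppllllllllEPllE => ppllllllllpPllE => ppllllllllpcplllE => ppllllllllpcplllp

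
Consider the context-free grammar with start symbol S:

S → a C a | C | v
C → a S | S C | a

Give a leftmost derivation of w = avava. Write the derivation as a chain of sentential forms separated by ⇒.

S⇒C⇒aS⇒aC⇒aSC⇒aCC⇒aSCC⇒avCC⇒avaSC⇒avavC⇒avava

S ⇒ C   [S → C]
C ⇒ aS   [C → a S]
aS ⇒ aC   [S → C]
aC ⇒ aSC   [C → S C]
aSC ⇒ aCC   [S → C]
aCC ⇒ aSCC   [C → S C]
aSCC ⇒ avCC   [S → v]
avCC ⇒ avaSC   [C → a S]
avaSC ⇒ avavC   [S → v]
avavC ⇒ avava   [C → a]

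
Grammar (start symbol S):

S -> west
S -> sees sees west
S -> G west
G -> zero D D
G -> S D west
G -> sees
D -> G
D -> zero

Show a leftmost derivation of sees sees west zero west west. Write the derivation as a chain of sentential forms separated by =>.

S => G west => S D west west => sees sees west D west west => sees sees west zero west west

S => G west   [S -> G west]
G west => S D west west   [G -> S D west]
S D west west => sees sees west D west west   [S -> sees sees west]
sees sees west D west west => sees sees west zero west west   [D -> zero]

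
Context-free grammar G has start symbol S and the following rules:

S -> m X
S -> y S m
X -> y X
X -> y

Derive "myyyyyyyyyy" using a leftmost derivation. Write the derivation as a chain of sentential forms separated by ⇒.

S ⇒ mX   [S -> m X]
mX ⇒ myX   [X -> y X]
myX ⇒ myyX   [X -> y X]
myyX ⇒ myyyX   [X -> y X]
myyyX ⇒ myyyyX   [X -> y X]
myyyyX ⇒ myyyyyX   [X -> y X]
myyyyyX ⇒ myyyyyyX   [X -> y X]
myyyyyyX ⇒ myyyyyyyX   [X -> y X]
myyyyyyyX ⇒ myyyyyyyyX   [X -> y X]
myyyyyyyyX ⇒ myyyyyyyyyX   [X -> y X]
myyyyyyyyyX ⇒ myyyyyyyyyy   [X -> y]

S ⇒ mX ⇒ myX ⇒ myyX ⇒ myyyX ⇒ myyyyX ⇒ myyyyyX ⇒ myyyyyyX ⇒ myyyyyyyX ⇒ myyyyyyyyX ⇒ myyyyyyyyyX ⇒ myyyyyyyyyy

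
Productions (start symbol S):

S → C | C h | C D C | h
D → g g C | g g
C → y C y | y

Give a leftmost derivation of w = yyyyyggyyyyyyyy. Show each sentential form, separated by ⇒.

S ⇒ CDC   [S → C D C]
CDC ⇒ yCyDC   [C → y C y]
yCyDC ⇒ yyCyyDC   [C → y C y]
yyCyyDC ⇒ yyyyyDC   [C → y]
yyyyyDC ⇒ yyyyyggCC   [D → g g C]
yyyyyggCC ⇒ yyyyyggyCyC   [C → y C y]
yyyyyggyCyC ⇒ yyyyyggyyyC   [C → y]
yyyyyggyyyC ⇒ yyyyyggyyyyCy   [C → y C y]
yyyyyggyyyyCy ⇒ yyyyyggyyyyyCyy   [C → y C y]
yyyyyggyyyyyCyy ⇒ yyyyyggyyyyyyyy   [C → y]

S⇒CDC⇒yCyDC⇒yyCyyDC⇒yyyyyDC⇒yyyyyggCC⇒yyyyyggyCyC⇒yyyyyggyyyC⇒yyyyyggyyyyCy⇒yyyyyggyyyyyCyy⇒yyyyyggyyyyyyyy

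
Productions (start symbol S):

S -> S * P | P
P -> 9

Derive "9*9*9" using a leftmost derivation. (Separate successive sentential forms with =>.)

S=>S*P=>S*P*P=>P*P*P=>9*P*P=>9*9*P=>9*9*9

S => S*P   [S -> S * P]
S*P => S*P*P   [S -> S * P]
S*P*P => P*P*P   [S -> P]
P*P*P => 9*P*P   [P -> 9]
9*P*P => 9*9*P   [P -> 9]
9*9*P => 9*9*9   [P -> 9]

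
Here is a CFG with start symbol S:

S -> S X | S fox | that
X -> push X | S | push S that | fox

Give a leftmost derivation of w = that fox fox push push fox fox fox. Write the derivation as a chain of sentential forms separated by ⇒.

S ⇒ S X   [S -> S X]
S X ⇒ S X X   [S -> S X]
S X X ⇒ S X X X   [S -> S X]
S X X X ⇒ S fox X X X   [S -> S fox]
S fox X X X ⇒ S fox fox X X X   [S -> S fox]
S fox fox X X X ⇒ that fox fox X X X   [S -> that]
that fox fox X X X ⇒ that fox fox push X X X   [X -> push X]
that fox fox push X X X ⇒ that fox fox push push X X X   [X -> push X]
that fox fox push push X X X ⇒ that fox fox push push fox X X   [X -> fox]
that fox fox push push fox X X ⇒ that fox fox push push fox fox X   [X -> fox]
that fox fox push push fox fox X ⇒ that fox fox push push fox fox fox   [X -> fox]

S ⇒ S X ⇒ S X X ⇒ S X X X ⇒ S fox X X X ⇒ S fox fox X X X ⇒ that fox fox X X X ⇒ that fox fox push X X X ⇒ that fox fox push push X X X ⇒ that fox fox push push fox X X ⇒ that fox fox push push fox fox X ⇒ that fox fox push push fox fox fox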